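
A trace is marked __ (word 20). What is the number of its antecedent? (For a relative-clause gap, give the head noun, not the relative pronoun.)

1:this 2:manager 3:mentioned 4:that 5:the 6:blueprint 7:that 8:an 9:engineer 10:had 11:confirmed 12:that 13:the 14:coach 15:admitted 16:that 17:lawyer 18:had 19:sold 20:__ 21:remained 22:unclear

6

The gap at 20 is the object of "sold", inside a relative clause.
The relative pronoun is "that" (word 7); it is bound by the head noun immediately before it.
Its filler is the head noun "blueprint", at word 6.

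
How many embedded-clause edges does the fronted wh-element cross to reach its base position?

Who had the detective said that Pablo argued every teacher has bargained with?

"who" is extracted from the PP object of "bargained".
Boundaries crossed, outermost first: [that], [Ø] — 2 in total.

2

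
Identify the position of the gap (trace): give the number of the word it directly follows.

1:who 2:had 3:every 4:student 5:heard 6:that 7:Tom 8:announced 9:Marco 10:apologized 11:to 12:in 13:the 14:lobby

11

The displaced element is "who" (word 1).
It is linked across 2 clause boundaries (that → Ø).
It functions as the object of the preposition "to" of "apologized", so the gap sits immediately after word 11 ("to").
Base order: Every student had heard that Tom announced Marco apologized to who in the lobby.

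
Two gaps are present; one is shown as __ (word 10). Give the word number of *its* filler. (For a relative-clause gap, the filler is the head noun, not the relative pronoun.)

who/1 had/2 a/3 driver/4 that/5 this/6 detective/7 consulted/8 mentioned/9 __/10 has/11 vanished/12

1

The marked gap is the subject of "vanished".
Its filler is the fronted wh-phrase "who", at word 1.
(The other dependency links word 4 to a gap after word 8.)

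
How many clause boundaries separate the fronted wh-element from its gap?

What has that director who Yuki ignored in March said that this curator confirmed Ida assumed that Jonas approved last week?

"what" is extracted from the object of "approved".
Boundaries crossed, outermost first: [that], [Ø], [that] — 3 in total.

3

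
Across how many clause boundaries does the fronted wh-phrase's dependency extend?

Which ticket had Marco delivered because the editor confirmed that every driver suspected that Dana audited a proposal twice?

"which ticket" originates inside the matrix clause — no clause boundary is crossed.

0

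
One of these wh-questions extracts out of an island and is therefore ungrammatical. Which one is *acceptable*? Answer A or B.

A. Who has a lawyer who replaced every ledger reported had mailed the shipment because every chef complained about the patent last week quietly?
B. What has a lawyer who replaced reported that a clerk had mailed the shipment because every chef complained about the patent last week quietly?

In B, the wh-phrase is extracted from inside a complex-NP island (relative clause) (introduced by "who"), which blocks movement.
In A, the extraction path crosses only that-complement boundaries, which are transparent.
So A is grammatical.

A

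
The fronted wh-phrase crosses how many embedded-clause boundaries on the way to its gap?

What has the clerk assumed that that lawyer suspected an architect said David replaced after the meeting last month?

"what" is extracted from the object of "replaced".
Boundaries crossed, outermost first: [that], [Ø], [Ø] — 3 in total.

3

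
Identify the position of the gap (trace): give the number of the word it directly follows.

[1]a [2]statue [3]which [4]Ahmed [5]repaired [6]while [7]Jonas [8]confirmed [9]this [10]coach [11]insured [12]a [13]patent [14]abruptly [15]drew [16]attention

5

The displaced element is "a statue" (word 2).
It functions as the direct object of "repaired", so the gap sits immediately after word 5 ("repaired").
Base order: Ahmed repaired a statue while Jonas confirmed this coach insured a patent abruptly.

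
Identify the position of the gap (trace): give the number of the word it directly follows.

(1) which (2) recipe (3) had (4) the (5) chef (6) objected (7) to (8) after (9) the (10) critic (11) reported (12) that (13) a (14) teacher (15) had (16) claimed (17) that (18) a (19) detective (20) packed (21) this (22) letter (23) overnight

The displaced element is "which recipe" (word 2).
It functions as the object of the preposition "to" of "objected", so the gap sits immediately after word 7 ("to").
Base order: The chef had objected to which recipe after the critic reported that a teacher had claimed that a detective packed this letter overnight.

7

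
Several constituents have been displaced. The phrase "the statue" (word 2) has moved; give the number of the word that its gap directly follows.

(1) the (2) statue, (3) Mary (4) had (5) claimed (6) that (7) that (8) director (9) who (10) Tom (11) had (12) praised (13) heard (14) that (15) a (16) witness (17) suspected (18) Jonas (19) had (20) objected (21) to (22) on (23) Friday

The displaced element is "the statue" (word 2).
It is linked across 3 clause boundaries (that → that → Ø).
It functions as the object of the preposition "to" of "objected", so the gap sits immediately after word 21 ("to").
Base order: Mary had claimed that that director who Tom had praised heard that a witness suspected Jonas had objected to the statue on Friday.

21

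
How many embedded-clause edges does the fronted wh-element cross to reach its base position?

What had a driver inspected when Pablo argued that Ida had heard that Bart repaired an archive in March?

"what" originates inside the matrix clause — no clause boundary is crossed.

0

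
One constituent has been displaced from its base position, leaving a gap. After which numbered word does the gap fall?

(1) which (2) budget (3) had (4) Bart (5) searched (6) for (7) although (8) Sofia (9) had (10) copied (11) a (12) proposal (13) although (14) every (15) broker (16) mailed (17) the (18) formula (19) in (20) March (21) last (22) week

6

The displaced element is "which budget" (word 2).
It functions as the object of the preposition "for" of "searched", so the gap sits immediately after word 6 ("for").
Base order: Bart had searched for which budget although Sofia had copied a proposal although every broker mailed the formula in March last week.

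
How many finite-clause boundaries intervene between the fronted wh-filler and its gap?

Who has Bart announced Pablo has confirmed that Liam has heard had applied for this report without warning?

"who" is extracted from the subject of "applied".
Boundaries crossed, outermost first: [Ø], [that], [Ø] — 3 in total.

3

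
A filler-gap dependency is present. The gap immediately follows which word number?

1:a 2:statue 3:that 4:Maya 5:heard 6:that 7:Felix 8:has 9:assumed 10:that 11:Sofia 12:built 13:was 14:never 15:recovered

The displaced element is "a statue" (word 2).
It is linked across 2 clause boundaries (that → that).
It functions as the direct object of "built", so the gap sits immediately after word 12 ("built").
Base order: Maya heard that Felix has assumed that Sofia built a statue.

12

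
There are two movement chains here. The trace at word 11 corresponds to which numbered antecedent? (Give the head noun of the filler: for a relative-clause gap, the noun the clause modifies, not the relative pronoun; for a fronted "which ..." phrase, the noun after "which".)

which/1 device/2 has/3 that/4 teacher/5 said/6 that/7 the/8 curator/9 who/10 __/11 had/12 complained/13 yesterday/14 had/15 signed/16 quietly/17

9

The marked gap is inside the relative clause, the subject of "complained".
Its filler is the head noun "curator" (via "who"), at word 9.
(The other dependency links word 2 to a gap after word 16.)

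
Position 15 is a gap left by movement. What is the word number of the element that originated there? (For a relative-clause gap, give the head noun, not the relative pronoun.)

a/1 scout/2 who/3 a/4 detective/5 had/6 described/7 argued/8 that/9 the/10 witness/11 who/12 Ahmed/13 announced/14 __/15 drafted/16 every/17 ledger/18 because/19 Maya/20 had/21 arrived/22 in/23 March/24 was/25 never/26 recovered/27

The gap at 15 is the subject of "drafted", inside a relative clause.
The relative pronoun is "who" (word 12); it is bound by the head noun immediately before it.
Its filler is the head noun "witness", at word 11.

11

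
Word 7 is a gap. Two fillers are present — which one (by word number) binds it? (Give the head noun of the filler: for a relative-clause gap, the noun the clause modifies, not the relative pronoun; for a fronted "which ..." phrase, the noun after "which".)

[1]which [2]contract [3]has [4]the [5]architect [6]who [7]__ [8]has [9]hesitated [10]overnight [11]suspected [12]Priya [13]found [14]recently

5

The marked gap is inside the relative clause, the subject of "hesitated".
Its filler is the head noun "architect" (via "who"), at word 5.
(The other dependency links word 2 to a gap after word 13.)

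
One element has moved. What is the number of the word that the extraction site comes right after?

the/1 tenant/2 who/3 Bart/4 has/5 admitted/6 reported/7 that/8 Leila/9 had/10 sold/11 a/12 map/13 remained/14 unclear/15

The displaced element is "the tenant" (word 2).
It is linked across 1 clause boundary (Ø).
It functions as the subject of "reported", so the gap sits immediately after word 6 ("admitted").
Base order: Bart has admitted that the tenant reported that Leila had sold a map.

6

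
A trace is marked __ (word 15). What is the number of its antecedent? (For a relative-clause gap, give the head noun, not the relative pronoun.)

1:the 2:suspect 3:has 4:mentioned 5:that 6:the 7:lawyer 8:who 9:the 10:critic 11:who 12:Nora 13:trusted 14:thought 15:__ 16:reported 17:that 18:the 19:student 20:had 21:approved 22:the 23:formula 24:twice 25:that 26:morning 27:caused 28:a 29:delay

The gap at 15 is the subject of "reported", inside a relative clause.
The relative pronoun is "who" (word 8); it is bound by the head noun immediately before it.
Its filler is the head noun "lawyer", at word 7.

7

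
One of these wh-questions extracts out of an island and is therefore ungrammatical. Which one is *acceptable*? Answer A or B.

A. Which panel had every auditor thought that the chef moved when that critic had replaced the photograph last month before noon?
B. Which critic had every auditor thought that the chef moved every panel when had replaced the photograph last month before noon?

In B, the wh-phrase is extracted from inside an adjunct island (introduced by "when"), which blocks movement.
In A, the extraction path crosses only that-complement boundaries, which are transparent.
So A is grammatical.

A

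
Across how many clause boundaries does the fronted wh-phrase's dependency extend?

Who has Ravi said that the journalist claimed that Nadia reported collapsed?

"who" is extracted from the subject of "collapsed".
Boundaries crossed, outermost first: [that], [that], [Ø] — 3 in total.

3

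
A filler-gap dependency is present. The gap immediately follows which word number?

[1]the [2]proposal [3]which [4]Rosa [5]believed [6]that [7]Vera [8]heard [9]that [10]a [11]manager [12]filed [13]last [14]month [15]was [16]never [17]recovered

The displaced element is "the proposal" (word 2).
It is linked across 2 clause boundaries (that → that).
It functions as the direct object of "filed", so the gap sits immediately after word 12 ("filed").
Base order: Rosa believed that Vera heard that a manager filed the proposal last month.

12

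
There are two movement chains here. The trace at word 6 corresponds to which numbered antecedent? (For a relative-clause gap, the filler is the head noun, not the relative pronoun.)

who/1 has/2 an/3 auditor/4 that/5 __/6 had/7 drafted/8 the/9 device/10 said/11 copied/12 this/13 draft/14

4

The marked gap is inside the relative clause, the subject of "drafted".
Its filler is the head noun "auditor" (via "that"), at word 4.
(The other dependency links word 1 to a gap after word 11.)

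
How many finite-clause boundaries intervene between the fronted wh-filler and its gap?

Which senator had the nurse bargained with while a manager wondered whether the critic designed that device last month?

0

"which senator" originates inside the matrix clause — no clause boundary is crossed.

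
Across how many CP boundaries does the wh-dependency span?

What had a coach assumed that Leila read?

1

"what" is extracted from the object of "read".
Boundaries crossed, outermost first: [that] — 1 in total.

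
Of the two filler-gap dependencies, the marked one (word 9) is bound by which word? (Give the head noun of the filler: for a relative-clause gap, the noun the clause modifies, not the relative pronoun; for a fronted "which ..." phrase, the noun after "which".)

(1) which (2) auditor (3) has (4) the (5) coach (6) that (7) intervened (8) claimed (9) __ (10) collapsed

2

The marked gap is the subject of "collapsed".
Its filler is the fronted wh-phrase "which auditor", at word 2.
(The other dependency links word 5 to a gap after word 6.)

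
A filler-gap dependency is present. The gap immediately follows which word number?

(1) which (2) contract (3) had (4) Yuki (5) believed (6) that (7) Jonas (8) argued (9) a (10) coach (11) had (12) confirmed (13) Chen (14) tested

14

The displaced element is "which contract" (word 2).
It is linked across 3 clause boundaries (that → Ø → Ø).
It functions as the direct object of "tested", so the gap sits immediately after word 14 ("tested").
Base order: Yuki had believed that Jonas argued a coach had confirmed Chen tested which contract.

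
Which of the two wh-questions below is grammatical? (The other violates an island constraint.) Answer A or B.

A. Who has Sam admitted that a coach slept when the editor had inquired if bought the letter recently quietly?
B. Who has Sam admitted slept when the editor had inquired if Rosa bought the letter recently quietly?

B

In A, the wh-phrase is extracted from inside an adjunct island (introduced by "when"), which blocks movement.
In B, the extraction path crosses only that-complement boundaries, which are transparent.
So B is grammatical.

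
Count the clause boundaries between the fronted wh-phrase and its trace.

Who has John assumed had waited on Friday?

"who" is extracted from the subject of "waited".
Boundaries crossed, outermost first: [Ø] — 1 in total.

1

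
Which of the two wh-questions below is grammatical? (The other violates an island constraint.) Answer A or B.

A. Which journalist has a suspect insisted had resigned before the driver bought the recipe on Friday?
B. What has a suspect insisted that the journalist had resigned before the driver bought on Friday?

A

In B, the wh-phrase is extracted from inside an adjunct island (introduced by "before"), which blocks movement.
In A, the extraction path crosses only that-complement boundaries, which are transparent.
So A is grammatical.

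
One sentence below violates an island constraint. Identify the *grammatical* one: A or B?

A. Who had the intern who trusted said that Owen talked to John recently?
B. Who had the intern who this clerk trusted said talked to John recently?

B

In A, the wh-phrase is extracted from inside a complex-NP island (relative clause) (introduced by "who"), which blocks movement.
In B, the extraction path crosses only that-complement boundaries, which are transparent.
So B is grammatical.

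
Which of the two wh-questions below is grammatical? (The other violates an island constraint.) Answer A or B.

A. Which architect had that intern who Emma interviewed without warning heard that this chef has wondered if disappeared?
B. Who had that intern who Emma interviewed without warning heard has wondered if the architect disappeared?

In A, the wh-phrase is extracted from inside a wh-island (introduced by "if"), which blocks movement.
In B, the extraction path crosses only that-complement boundaries, which are transparent.
So B is grammatical.

B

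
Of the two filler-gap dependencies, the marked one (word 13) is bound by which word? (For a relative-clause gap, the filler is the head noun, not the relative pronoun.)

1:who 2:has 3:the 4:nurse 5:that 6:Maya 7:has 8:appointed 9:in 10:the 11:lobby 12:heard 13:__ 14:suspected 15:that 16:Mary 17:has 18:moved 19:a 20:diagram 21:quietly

1

The marked gap is the subject of "suspected".
Its filler is the fronted wh-phrase "who", at word 1.
(The other dependency links word 4 to a gap after word 8.)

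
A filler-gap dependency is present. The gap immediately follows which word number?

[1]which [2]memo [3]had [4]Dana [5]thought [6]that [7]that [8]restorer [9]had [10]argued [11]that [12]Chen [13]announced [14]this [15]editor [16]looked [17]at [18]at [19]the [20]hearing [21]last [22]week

17

The displaced element is "which memo" (word 2).
It is linked across 3 clause boundaries (that → that → Ø).
It functions as the object of the preposition "at" of "looked", so the gap sits immediately after word 17 ("at").
Base order: Dana had thought that that restorer had argued that Chen announced this editor looked at which memo at the hearing last week.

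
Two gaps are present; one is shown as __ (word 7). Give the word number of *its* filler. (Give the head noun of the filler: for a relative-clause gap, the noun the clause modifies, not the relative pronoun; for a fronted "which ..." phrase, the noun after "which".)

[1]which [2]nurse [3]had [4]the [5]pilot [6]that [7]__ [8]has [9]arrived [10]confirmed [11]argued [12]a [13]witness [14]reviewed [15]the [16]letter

5

The marked gap is inside the relative clause, the subject of "arrived".
Its filler is the head noun "pilot" (via "that"), at word 5.
(The other dependency links word 2 to a gap after word 10.)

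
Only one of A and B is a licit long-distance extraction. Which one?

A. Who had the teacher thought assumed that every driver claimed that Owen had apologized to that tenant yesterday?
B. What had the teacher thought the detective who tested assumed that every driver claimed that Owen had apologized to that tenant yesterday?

In B, the wh-phrase is extracted from inside a complex-NP island (relative clause) (introduced by "who"), which blocks movement.
In A, the extraction path crosses only that-complement boundaries, which are transparent.
So A is grammatical.

A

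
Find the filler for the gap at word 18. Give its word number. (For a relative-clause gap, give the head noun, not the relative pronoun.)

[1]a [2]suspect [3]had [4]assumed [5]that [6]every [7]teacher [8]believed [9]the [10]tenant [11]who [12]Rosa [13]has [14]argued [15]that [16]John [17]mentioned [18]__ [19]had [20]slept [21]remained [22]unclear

10

The gap at 18 is the subject of "slept", inside a relative clause.
The relative pronoun is "who" (word 11); it is bound by the head noun immediately before it.
Its filler is the head noun "tenant", at word 10.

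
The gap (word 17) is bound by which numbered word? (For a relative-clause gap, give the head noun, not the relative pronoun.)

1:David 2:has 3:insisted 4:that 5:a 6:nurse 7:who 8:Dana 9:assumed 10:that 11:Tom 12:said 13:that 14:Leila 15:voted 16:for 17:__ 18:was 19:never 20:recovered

The gap at 17 is the prepositional object of "voted", inside a relative clause.
The relative pronoun is "who" (word 7); it is bound by the head noun immediately before it.
Its filler is the head noun "nurse", at word 6.

6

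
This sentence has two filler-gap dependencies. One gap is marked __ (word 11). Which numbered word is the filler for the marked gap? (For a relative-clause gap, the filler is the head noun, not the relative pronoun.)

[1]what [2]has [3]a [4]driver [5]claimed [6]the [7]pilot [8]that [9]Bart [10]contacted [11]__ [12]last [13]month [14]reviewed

7

The marked gap is inside the relative clause, the direct object of "contacted".
Its filler is the head noun "pilot" (via "that"), at word 7.
(The other dependency links word 1 to a gap after word 14.)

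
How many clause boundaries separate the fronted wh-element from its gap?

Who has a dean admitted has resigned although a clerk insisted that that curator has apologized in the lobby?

"who" is extracted from the subject of "resigned".
Boundaries crossed, outermost first: [Ø] — 1 in total.

1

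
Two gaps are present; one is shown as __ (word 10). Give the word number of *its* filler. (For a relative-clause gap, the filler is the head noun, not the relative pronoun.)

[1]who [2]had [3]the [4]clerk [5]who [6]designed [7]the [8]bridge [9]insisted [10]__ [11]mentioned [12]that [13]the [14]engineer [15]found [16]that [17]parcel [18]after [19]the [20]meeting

The marked gap is the subject of "mentioned".
Its filler is the fronted wh-phrase "who", at word 1.
(The other dependency links word 4 to a gap after word 5.)

1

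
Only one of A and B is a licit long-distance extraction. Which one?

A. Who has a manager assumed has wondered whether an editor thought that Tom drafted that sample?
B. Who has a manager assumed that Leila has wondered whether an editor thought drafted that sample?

In B, the wh-phrase is extracted from inside a wh-island (introduced by "whether"), which blocks movement.
In A, the extraction path crosses only that-complement boundaries, which are transparent.
So A is grammatical.

A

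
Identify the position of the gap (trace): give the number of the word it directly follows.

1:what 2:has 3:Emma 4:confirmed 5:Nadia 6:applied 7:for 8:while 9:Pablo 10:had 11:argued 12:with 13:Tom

The displaced element is "what" (word 1).
It is linked across 1 clause boundary (Ø).
It functions as the object of the preposition "for" of "applied", so the gap sits immediately after word 7 ("for").
Base order: Emma has confirmed Nadia applied for what while Pablo had argued with Tom.

7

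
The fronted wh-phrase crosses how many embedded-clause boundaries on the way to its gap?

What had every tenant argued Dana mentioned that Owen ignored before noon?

"what" is extracted from the object of "ignored".
Boundaries crossed, outermost first: [Ø], [that] — 2 in total.

2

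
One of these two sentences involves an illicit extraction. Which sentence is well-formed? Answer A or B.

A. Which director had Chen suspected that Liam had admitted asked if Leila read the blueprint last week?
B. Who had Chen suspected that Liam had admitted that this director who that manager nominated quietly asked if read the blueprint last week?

A

In B, the wh-phrase is extracted from inside a wh-island (introduced by "if"), which blocks movement.
In A, the extraction path crosses only that-complement boundaries, which are transparent.
So A is grammatical.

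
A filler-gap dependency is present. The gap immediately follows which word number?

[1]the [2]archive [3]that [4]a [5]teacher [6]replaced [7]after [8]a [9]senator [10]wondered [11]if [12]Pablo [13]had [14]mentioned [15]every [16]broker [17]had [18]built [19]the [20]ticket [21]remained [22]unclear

The displaced element is "the archive" (word 2).
It functions as the direct object of "replaced", so the gap sits immediately after word 6 ("replaced").
Base order: A teacher replaced the archive after a senator wondered if Pablo had mentioned every broker had built the ticket.

6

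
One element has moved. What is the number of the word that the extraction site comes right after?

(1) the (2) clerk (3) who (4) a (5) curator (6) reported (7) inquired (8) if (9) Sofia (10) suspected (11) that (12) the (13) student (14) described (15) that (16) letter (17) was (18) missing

6

The displaced element is "the clerk" (word 2).
It is linked across 1 clause boundary (Ø).
It functions as the subject of "inquired", so the gap sits immediately after word 6 ("reported").
Base order: A curator reported that the clerk inquired if Sofia suspected that the student described that letter.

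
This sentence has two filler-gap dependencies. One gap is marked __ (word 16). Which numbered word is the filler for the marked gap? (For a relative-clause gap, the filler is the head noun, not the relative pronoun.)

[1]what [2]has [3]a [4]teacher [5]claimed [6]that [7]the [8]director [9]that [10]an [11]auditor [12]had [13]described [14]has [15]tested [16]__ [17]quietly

1

The marked gap is the direct object of "tested".
Its filler is the fronted wh-phrase "what", at word 1.
(The other dependency links word 8 to a gap after word 13.)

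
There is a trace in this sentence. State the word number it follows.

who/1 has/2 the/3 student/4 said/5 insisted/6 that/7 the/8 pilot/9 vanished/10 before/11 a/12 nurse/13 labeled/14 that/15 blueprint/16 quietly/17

The displaced element is "who" (word 1).
It is linked across 1 clause boundary (Ø).
It functions as the subject of "insisted", so the gap sits immediately after word 5 ("said").
Base order: The student has said that who insisted that the pilot vanished before a nurse labeled that blueprint quietly.

5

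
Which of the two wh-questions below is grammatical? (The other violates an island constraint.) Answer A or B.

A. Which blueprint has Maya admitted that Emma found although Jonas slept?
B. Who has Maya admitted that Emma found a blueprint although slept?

In B, the wh-phrase is extracted from inside an adjunct island (introduced by "although"), which blocks movement.
In A, the extraction path crosses only that-complement boundaries, which are transparent.
So A is grammatical.

A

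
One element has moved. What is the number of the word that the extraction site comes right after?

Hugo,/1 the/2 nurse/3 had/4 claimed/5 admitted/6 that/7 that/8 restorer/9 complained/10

The displaced element is "Hugo" (word 1).
It is linked across 1 clause boundary (Ø).
It functions as the subject of "admitted", so the gap sits immediately after word 5 ("claimed").
Base order: The nurse had claimed that Hugo admitted that that restorer complained.

5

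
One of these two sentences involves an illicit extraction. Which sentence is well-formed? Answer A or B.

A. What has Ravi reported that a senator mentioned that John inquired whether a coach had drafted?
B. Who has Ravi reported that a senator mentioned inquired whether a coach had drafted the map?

In A, the wh-phrase is extracted from inside a wh-island (introduced by "whether"), which blocks movement.
In B, the extraction path crosses only that-complement boundaries, which are transparent.
So B is grammatical.

B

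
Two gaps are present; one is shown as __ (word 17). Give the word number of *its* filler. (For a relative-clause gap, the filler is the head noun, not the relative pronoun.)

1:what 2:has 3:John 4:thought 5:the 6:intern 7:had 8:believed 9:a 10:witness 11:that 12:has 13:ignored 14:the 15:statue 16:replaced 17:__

1

The marked gap is the direct object of "replaced".
Its filler is the fronted wh-phrase "what", at word 1.
(The other dependency links word 10 to a gap after word 11.)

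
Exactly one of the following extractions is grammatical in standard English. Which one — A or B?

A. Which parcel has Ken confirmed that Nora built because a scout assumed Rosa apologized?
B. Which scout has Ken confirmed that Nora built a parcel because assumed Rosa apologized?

A

In B, the wh-phrase is extracted from inside an adjunct island (introduced by "because"), which blocks movement.
In A, the extraction path crosses only that-complement boundaries, which are transparent.
So A is grammatical.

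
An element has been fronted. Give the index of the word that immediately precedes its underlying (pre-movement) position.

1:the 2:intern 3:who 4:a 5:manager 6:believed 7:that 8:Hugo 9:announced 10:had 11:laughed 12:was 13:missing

The displaced element is "the intern" (word 2).
It is linked across 2 clause boundaries (that → Ø).
It functions as the subject of "laughed", so the gap sits immediately after word 9 ("announced").
Base order: A manager believed that Hugo announced the intern had laughed.

9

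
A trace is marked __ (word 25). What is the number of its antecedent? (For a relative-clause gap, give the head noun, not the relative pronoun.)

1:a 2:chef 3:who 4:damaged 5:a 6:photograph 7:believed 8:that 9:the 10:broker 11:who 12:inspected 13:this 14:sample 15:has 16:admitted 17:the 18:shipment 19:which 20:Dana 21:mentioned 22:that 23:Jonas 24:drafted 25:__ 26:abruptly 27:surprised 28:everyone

The gap at 25 is the object of "drafted", inside a relative clause.
The relative pronoun is "which" (word 19); it is bound by the head noun immediately before it.
Its filler is the head noun "shipment", at word 18.

18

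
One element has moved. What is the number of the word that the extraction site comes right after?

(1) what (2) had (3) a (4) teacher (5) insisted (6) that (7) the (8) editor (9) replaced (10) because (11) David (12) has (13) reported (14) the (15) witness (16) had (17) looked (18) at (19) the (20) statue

9

The displaced element is "what" (word 1).
It is linked across 1 clause boundary (that).
It functions as the direct object of "replaced", so the gap sits immediately after word 9 ("replaced").
Base order: A teacher had insisted that the editor replaced what because David has reported the witness had looked at the statue.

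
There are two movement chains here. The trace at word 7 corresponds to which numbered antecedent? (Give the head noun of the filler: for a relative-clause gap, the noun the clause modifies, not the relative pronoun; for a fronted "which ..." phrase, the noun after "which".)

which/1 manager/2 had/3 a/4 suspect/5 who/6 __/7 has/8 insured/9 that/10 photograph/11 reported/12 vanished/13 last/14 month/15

The marked gap is inside the relative clause, the subject of "insured".
Its filler is the head noun "suspect" (via "who"), at word 5.
(The other dependency links word 2 to a gap after word 12.)

5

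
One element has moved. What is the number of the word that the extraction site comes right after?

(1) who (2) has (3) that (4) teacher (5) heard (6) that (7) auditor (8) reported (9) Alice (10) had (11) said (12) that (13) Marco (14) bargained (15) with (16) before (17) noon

The displaced element is "who" (word 1).
It is linked across 3 clause boundaries (Ø → Ø → that).
It functions as the object of the preposition "with" of "bargained", so the gap sits immediately after word 15 ("with").
Base order: That teacher has heard that auditor reported Alice had said that Marco bargained with who before noon.

15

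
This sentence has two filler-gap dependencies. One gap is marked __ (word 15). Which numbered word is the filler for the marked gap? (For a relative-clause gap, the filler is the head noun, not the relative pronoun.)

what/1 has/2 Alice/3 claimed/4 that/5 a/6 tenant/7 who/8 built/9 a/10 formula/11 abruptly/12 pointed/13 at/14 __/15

The marked gap is the object of the preposition "at" of "pointed".
Its filler is the fronted wh-phrase "what", at word 1.
(The other dependency links word 7 to a gap after word 8.)

1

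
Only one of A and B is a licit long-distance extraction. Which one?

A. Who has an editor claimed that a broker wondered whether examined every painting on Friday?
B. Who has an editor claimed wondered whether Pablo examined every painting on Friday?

B

In A, the wh-phrase is extracted from inside a wh-island (introduced by "whether"), which blocks movement.
In B, the extraction path crosses only that-complement boundaries, which are transparent.
So B is grammatical.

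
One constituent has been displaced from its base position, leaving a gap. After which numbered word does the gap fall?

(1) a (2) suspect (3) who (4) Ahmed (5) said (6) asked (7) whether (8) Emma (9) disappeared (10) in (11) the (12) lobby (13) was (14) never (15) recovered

The displaced element is "a suspect" (word 2).
It is linked across 1 clause boundary (Ø).
It functions as the subject of "asked", so the gap sits immediately after word 5 ("said").
Base order: Ahmed said that a suspect asked whether Emma disappeared in the lobby.

5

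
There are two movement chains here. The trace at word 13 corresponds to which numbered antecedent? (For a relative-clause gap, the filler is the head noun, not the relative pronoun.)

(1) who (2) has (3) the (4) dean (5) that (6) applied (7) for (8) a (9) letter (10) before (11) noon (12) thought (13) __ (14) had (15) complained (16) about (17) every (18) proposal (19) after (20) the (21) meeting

The marked gap is the subject of "complained".
Its filler is the fronted wh-phrase "who", at word 1.
(The other dependency links word 4 to a gap after word 5.)

1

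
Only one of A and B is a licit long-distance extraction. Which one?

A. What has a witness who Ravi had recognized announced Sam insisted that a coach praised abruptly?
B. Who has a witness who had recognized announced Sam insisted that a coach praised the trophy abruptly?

A

In B, the wh-phrase is extracted from inside a complex-NP island (relative clause) (introduced by "who"), which blocks movement.
In A, the extraction path crosses only that-complement boundaries, which are transparent.
So A is grammatical.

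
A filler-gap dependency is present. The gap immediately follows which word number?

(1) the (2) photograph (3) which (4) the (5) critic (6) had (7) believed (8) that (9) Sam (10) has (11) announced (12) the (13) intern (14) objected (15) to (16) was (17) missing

The displaced element is "the photograph" (word 2).
It is linked across 2 clause boundaries (that → Ø).
It functions as the object of the preposition "to" of "objected", so the gap sits immediately after word 15 ("to").
Base order: The critic had believed that Sam has announced the intern objected to the photograph.

15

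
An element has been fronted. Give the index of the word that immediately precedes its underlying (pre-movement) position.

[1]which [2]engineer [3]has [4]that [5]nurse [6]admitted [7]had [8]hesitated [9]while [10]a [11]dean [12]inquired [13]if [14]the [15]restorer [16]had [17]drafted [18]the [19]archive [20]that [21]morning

The displaced element is "which engineer" (word 2).
It is linked across 1 clause boundary (Ø).
It functions as the subject of "hesitated", so the gap sits immediately after word 6 ("admitted").
Base order: That nurse has admitted that which engineer had hesitated while a dean inquired if the restorer had drafted the archive that morning.

6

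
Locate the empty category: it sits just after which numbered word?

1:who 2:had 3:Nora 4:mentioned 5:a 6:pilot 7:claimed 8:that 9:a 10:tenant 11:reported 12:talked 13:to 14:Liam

The displaced element is "who" (word 1).
It is linked across 3 clause boundaries (Ø → that → Ø).
It functions as the subject of "talked", so the gap sits immediately after word 11 ("reported").
Base order: Nora had mentioned a pilot claimed that a tenant reported who talked to Liam.

11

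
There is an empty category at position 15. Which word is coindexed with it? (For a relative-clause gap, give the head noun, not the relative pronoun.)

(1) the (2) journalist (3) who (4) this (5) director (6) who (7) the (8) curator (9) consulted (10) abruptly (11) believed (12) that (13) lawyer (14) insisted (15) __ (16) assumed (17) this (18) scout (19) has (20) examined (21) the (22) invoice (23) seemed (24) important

The gap at 15 is the subject of "assumed", inside a relative clause.
The relative pronoun is "who" (word 3); it is bound by the head noun immediately before it.
Its filler is the head noun "journalist", at word 2.

2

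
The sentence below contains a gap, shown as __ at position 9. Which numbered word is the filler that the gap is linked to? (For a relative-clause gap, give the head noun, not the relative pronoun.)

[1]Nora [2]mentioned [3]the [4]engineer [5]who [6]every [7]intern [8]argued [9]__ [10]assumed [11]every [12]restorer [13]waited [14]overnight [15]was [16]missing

4

The gap at 9 is the subject of "assumed", inside a relative clause.
The relative pronoun is "who" (word 5); it is bound by the head noun immediately before it.
Its filler is the head noun "engineer", at word 4.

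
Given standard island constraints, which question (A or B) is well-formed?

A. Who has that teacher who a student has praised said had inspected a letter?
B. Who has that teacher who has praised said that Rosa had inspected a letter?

In B, the wh-phrase is extracted from inside a complex-NP island (relative clause) (introduced by "who"), which blocks movement.
In A, the extraction path crosses only that-complement boundaries, which are transparent.
So A is grammatical.

A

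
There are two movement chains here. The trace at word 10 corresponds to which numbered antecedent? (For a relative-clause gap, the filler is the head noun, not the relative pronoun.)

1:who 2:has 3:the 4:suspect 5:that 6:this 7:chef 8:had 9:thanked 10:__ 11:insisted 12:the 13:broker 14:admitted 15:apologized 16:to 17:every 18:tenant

The marked gap is inside the relative clause, the direct object of "thanked".
Its filler is the head noun "suspect" (via "that"), at word 4.
(The other dependency links word 1 to a gap after word 14.)

4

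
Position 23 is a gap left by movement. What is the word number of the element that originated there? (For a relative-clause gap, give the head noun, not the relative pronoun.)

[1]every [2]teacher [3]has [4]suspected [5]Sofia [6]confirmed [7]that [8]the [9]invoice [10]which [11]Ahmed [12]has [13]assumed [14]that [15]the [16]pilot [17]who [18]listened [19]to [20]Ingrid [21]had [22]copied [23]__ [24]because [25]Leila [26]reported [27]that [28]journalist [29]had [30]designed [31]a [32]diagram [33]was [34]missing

9

The gap at 23 is the object of "copied", inside a relative clause.
The relative pronoun is "which" (word 10); it is bound by the head noun immediately before it.
Its filler is the head noun "invoice", at word 9.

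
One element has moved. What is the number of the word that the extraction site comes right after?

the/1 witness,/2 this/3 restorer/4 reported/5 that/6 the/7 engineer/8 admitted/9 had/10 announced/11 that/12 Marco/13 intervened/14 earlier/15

9

The displaced element is "the witness" (word 2).
It is linked across 2 clause boundaries (that → Ø).
It functions as the subject of "announced", so the gap sits immediately after word 9 ("admitted").
Base order: This restorer reported that the engineer admitted the witness had announced that Marco intervened earlier.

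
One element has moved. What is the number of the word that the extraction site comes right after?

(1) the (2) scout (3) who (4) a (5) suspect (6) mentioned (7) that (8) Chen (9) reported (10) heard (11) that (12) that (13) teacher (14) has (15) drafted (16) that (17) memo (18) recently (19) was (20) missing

9

The displaced element is "the scout" (word 2).
It is linked across 2 clause boundaries (that → Ø).
It functions as the subject of "heard", so the gap sits immediately after word 9 ("reported").
Base order: A suspect mentioned that Chen reported that the scout heard that that teacher has drafted that memo recently.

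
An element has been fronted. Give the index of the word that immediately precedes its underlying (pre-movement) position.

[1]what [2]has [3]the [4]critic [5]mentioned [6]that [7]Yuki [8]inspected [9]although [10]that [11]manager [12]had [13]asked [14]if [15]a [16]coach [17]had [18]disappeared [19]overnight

The displaced element is "what" (word 1).
It is linked across 1 clause boundary (that).
It functions as the direct object of "inspected", so the gap sits immediately after word 8 ("inspected").
Base order: The critic has mentioned that Yuki inspected what although that manager had asked if a coach had disappeared overnight.

8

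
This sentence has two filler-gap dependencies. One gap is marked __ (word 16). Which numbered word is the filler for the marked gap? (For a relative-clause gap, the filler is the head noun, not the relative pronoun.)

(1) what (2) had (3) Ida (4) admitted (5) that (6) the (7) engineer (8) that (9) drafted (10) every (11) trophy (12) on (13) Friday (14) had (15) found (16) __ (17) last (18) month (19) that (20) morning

1

The marked gap is the direct object of "found".
Its filler is the fronted wh-phrase "what", at word 1.
(The other dependency links word 7 to a gap after word 8.)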